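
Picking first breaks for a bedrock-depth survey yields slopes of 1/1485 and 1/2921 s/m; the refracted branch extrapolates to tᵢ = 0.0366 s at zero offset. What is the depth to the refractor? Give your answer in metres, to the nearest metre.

32 m

θ_c = arcsin(1485/2921) = 30.56°; cos θ_c = 0.8611.
tᵢ = 2h cos θ_c/V₁ ⇒ h = tᵢ·V₁/(2 cos θ_c) = 0.0366·1485/(2·0.8611) = 31.56 m.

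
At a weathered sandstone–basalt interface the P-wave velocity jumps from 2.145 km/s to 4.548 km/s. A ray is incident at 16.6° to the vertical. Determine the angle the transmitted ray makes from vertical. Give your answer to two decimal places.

sin θ₁/V₁ = sin θ₂/V₂ ⇒ sin θ₂ = 4.548·sin 16.6°/2.145 = 4.548·0.2857/2.145 = 0.6057.
θ₂ = sin⁻¹(0.6057) = 37.28° (from vertical).

37.28°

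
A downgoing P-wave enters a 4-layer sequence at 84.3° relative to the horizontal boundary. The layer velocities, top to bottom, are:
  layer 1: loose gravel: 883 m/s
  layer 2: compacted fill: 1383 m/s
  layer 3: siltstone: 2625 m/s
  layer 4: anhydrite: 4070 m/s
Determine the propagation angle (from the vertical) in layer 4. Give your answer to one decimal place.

From the normal: θ₁ = 90° − 84.3° = 5.7°.
Ray parameter p = sin 5.7° / 883 = 1.1248e-04 s/m.
sin θ_4 = p·V_4 = 1.1248e-04 × 4070 = 0.4578.
θ_4 = 27.24° from the vertical.

27.2°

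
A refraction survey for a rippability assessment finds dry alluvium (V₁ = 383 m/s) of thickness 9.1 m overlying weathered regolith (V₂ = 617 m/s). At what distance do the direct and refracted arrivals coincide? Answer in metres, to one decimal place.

θ_c = arcsin(383/617) = 38.37°, so cos θ_c = 0.7840 and tᵢ = 2h cos θ_c/V₁ = 0.0373 s.
At crossover x/V₁ = x/V₂ + tᵢ ⇒ x = tᵢ/(1/V₁ − 1/V₂) = 0.03726/(2.6110e-03 − 1.6207e-03) = 37.62 m.

37.6 m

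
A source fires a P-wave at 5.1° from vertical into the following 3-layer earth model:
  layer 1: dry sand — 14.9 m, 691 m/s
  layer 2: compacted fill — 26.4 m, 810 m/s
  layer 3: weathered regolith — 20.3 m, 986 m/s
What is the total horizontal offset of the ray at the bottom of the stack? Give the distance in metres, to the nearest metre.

7 m

Ray parameter p = sin 5.1° / 691 m/s = 1.2865e-04 s/m.
Layer 1: θ = 5.10°; offset = 14.9·tan 5.10° = 1.330 m.
Layer 2: sin θ = p·810 = 0.1042 → θ = 5.98°; offset = 26.4·tan 5.98° = 2.766 m.
Layer 3: sin θ = p·986 = 0.1268 → θ = 7.29°; offset = 20.3·tan 7.29° = 2.596 m.
Total horizontal offset = 6.692 m.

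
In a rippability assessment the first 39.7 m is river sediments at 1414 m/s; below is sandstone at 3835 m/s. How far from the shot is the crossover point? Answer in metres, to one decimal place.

116.9 m

θ_c = arcsin(1414/3835) = 21.64°, so cos θ_c = 0.9295 and tᵢ = 2h cos θ_c/V₁ = 0.0522 s.
At crossover x/V₁ = x/V₂ + tᵢ ⇒ x = tᵢ/(1/V₁ − 1/V₂) = 0.05220/(7.0721e-04 − 2.6076e-04) = 116.91 m.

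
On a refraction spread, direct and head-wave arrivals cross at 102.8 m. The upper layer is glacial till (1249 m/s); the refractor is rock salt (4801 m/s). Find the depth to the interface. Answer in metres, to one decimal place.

x_cross = 2h·√((V₂+V₁)/(V₂−V₁)) → h = x_cross / (2·√((V₂+V₁)/(V₂−V₁))).
√((V₂+V₁)/(V₂−V₁)) = √((4801+1249)/(4801−1249)) = 1.3051.
h = 102.8 / (2·1.3051) = 39.38 m.

39.4 m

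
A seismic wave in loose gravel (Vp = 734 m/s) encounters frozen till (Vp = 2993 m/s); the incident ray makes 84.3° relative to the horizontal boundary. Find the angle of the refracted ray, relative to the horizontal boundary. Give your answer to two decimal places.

Angle from the normal: 90° − 84.3° = 5.7°.
sin θ₁/V₁ = sin θ₂/V₂ ⇒ sin θ₂ = 2993·sin 5.7°/734 = 2993·0.0993/734 = 0.4050.
θ₂ = arcsin 0.4050 = 23.89° from the normal.
From the interface: 90° − 23.89° = 66.11°.

66.11°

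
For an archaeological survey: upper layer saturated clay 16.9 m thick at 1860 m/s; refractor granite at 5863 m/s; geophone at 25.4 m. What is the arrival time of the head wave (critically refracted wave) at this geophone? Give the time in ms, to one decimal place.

θ_c = arcsin(V₁/V₂) = arcsin(1860/5863) = 18.50°, cos θ_c = 0.9483.
Intercept time tᵢ = 2h cos θ_c / V₁ = 2·16.9·0.9483/1860 = 0.01723 s.
t = x/V₂ + tᵢ = 25.4/5863 + 0.01723 = 0.02157 s.

21.6 ms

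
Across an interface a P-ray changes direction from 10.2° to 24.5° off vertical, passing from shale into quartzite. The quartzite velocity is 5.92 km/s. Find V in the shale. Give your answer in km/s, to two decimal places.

2.53 km/s

sin 10.2° = 0.1771; sin 24.5° = 0.4147.
V₁ = V₂·(sin θ₁/sin θ₂) = 5.92·(0.1771/0.4147) = 2.53 km/s.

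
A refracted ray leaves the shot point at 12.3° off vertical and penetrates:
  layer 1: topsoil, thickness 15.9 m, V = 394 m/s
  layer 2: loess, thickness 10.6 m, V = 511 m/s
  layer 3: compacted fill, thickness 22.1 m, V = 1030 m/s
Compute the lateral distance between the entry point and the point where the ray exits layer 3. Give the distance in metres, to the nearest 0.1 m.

21.3 m

Apply Snell's law at each interface; in layer i the horizontal offset is hᵢ·tan θᵢ.
Layer 1: θ = 12.30°; offset = 15.9·tan 12.30° = 3.467 m.
Layer 2: sin θ = 511·sin 12.3°/394 = 0.2763, θ = 16.04°; offset = 10.6·tan 16.04° = 3.047 m.
Layer 3: sin θ = 1030·sin 12.3°/394 = 0.5569, θ = 33.84°; offset = 22.1·tan 33.84° = 14.818 m.
Total horizontal offset = 21.332 m.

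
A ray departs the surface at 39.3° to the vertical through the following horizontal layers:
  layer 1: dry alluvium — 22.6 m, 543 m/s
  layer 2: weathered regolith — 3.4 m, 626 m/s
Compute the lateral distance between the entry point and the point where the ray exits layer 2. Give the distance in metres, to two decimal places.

p = sin θ₁/V₁ = sin 39.3°/543 = 1.1664e-03 s/m is conserved through the stack.
Layer 1: θ = 39.30°; offset = 22.6·tan 39.30° = 18.4979 m.
Layer 2: sin θ = p·626 = 0.7302 → θ = 46.90°; offset = 3.4·tan 46.90° = 3.6337 m.
Total horizontal offset = 22.1316 m.

22.13 m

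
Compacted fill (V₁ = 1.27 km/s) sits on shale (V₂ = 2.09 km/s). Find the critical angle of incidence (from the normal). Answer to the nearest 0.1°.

Critical incidence: sin θ_c = V₁/V₂ = 1.27/2.09 = 0.6077.
θ_c = arcsin 0.6077 = 37.42°.

37.4°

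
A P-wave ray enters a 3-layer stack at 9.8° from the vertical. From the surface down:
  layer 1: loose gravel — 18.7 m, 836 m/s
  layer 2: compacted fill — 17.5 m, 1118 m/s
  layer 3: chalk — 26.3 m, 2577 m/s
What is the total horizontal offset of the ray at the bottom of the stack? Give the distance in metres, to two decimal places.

23.53 m

Ray parameter p = sin 9.8° / 836 m/s = 2.0360e-04 s/m.
Layer 1: θ = 9.80°; offset = 18.7·tan 9.80° = 3.2301 m.
Layer 2: sin θ = p·1118 = 0.2276 → θ = 13.16°; offset = 17.5·tan 13.16° = 4.0908 m.
Layer 3: sin θ = p·2577 = 0.5247 → θ = 31.65°; offset = 26.3·tan 31.65° = 16.2093 m.
Summing the layer offsets gives 23.5302 m.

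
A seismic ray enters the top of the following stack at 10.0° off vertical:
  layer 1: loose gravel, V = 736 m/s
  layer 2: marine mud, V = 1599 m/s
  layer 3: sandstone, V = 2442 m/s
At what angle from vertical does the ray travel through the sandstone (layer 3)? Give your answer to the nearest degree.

Snell's law across each interface conserves sin θ / V, so sin θ_3 = V_3·sin θ₁/V₁.
sin θ_3 = 2442 × sin 10.0° / 736 = 0.5762.
θ_3 = 35.18° from the vertical.

35°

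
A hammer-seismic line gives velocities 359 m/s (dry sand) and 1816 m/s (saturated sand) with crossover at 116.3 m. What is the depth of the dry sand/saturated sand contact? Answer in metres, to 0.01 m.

h = (x_cross/2)·√((V₂−V₁)/(V₂+V₁)).
(V₂−V₁)/(V₂+V₁) = (1816−359)/(1816+359) = 0.6699; √ = 0.8185.
h = (116.3/2)·0.8185 = 47.59 m.

47.59 m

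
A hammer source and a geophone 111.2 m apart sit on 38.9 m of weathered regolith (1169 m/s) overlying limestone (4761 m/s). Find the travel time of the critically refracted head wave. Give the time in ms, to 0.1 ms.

t = x/V₂ + 2h·√(V₂²−V₁²)/(V₁V₂).
√(V₂²−V₁²) = √(4761²−1169²) = 4615.3 m/s; delay term = 2·38.9·4615.3/(1169·4761) = 0.06452 s.
t = 111.2/4761 + 0.06452 = 0.08787 s.

87.9 ms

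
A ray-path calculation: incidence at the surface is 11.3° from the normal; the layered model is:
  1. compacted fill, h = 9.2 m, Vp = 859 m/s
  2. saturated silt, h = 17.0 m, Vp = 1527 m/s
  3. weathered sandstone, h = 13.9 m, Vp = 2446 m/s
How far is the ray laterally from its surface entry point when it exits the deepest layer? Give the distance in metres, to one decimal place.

Ray parameter p = sin 11.3° / 859 m/s = 2.2811e-04 s/m.
Layer 1: θ = 11.30°; offset = 9.2·tan 11.30° = 1.838 m.
Layer 2: sin θ = p·1527 = 0.3483 → θ = 20.38°; offset = 17.0·tan 20.38° = 6.317 m.
Layer 3: sin θ = p·2446 = 0.5580 → θ = 33.91°; offset = 13.9·tan 33.91° = 9.346 m.
Total horizontal offset = 17.501 m.

17.5 m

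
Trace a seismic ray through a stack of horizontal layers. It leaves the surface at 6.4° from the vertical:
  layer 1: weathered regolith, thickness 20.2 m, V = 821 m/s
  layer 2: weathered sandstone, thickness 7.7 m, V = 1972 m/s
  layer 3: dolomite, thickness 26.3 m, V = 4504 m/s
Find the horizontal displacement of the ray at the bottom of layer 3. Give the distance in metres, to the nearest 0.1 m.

24.7 m

Apply Snell's law at each interface; in layer i the horizontal offset is hᵢ·tan θᵢ.
Layer 1: θ = 6.40°; offset = 20.2·tan 6.40° = 2.266 m.
Layer 2: sin θ = 1972·sin 6.4°/821 = 0.2677, θ = 15.53°; offset = 7.7·tan 15.53° = 2.140 m.
Layer 3: sin θ = 4504·sin 6.4°/821 = 0.6115, θ = 37.70°; offset = 26.3·tan 37.70° = 20.326 m.
Total horizontal offset = 24.732 m.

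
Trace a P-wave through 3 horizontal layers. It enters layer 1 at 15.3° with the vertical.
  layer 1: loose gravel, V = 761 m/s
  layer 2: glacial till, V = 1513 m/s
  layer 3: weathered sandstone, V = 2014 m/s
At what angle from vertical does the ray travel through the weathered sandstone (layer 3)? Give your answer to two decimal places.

Snell's law across each interface conserves sin θ / V, so sin θ_3 = V_3·sin θ₁/V₁.
sin θ_3 = 2014 × sin 15.3° / 761 = 0.6983.
θ_3 = 44.29° from the vertical.

44.29°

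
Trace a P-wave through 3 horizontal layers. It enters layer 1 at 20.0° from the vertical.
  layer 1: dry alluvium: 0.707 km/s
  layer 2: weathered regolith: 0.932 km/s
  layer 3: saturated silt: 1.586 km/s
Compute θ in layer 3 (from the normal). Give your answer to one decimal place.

Ray parameter p = sin 20.0° / 0.707 = 4.8376e-01 s/km.
sin θ_3 = p·V_3 = 4.8376e-01 × 1.586 = 0.7672.
θ_3 = arcsin 0.7672 = 50.11°.

50.1°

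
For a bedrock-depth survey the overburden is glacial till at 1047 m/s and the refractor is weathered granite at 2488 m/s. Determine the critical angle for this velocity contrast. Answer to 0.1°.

24.9°

Critical incidence: sin θ_c = V₁/V₂ = 1047/2488 = 0.4208.
θ_c = arcsin 0.4208 = 24.89°.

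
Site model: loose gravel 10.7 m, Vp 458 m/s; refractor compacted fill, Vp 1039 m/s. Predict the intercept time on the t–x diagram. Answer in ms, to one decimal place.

tᵢ = 2h·√(V₂²−V₁²)/(V₁V₂).
√(V₂²−V₁²) = √(1039²−458²) = 932.6 m/s.
tᵢ = 2·10.7·932.6/(458·1039) = 0.04194 s.

41.9 ms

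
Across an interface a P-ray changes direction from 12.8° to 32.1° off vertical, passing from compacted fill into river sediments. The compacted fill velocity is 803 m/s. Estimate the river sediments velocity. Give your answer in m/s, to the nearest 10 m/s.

1930 m/s

sin 12.8° = 0.2215; sin 32.1° = 0.5314.
V₂ = V₁·(sin θ₂/sin θ₁) = 803·(0.5314/0.2215) = 1926.05 m/s.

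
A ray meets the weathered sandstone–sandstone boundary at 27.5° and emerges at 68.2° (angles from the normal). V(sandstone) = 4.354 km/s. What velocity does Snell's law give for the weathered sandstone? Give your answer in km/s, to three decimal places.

Snell's law: sin 27.5°/V₁ = sin 68.2°/V₂.
V₁ = V₂·sin 27.5°/sin 68.2° = 4.354 × 0.4973 = 2.165 km/s.

2.165 km/s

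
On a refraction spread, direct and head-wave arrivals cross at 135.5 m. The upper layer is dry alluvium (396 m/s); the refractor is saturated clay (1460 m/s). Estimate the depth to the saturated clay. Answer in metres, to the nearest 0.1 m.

51.3 m

x_cross = 2h·√((V₂+V₁)/(V₂−V₁)) → h = x_cross / (2·√((V₂+V₁)/(V₂−V₁))).
√((V₂+V₁)/(V₂−V₁)) = √((1460+396)/(1460−396)) = 1.3207.
h = 135.5 / (2·1.3207) = 51.30 m.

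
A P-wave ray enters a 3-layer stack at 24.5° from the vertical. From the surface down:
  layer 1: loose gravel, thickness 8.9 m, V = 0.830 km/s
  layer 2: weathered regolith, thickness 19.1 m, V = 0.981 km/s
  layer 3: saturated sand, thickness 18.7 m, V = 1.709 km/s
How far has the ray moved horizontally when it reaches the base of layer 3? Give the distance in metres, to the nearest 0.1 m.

Ray parameter p = sin 24.5° / 0.830 km/s = 4.9963e-01 s/km.
Layer 1: θ = 24.50°; offset = 8.9·tan 24.50° = 4.056 m.
Layer 2: sin θ = p·0.981 = 0.4901 → θ = 29.35°; offset = 19.1·tan 29.35° = 10.740 m.
Layer 3: sin θ = p·1.709 = 0.8539 → θ = 58.63°; offset = 18.7·tan 58.63° = 30.678 m.
Total horizontal offset = 45.474 m.

45.5 m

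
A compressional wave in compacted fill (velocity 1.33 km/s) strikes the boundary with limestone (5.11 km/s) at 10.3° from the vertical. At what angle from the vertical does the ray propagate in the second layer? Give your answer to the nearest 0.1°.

43.4°

sin θ₁/V₁ = sin θ₂/V₂ ⇒ sin θ₂ = 5.11·sin 10.3°/1.33 = 5.11·0.1788/1.33 = 0.6870.
θ₂ = arcsin 0.6870 = 43.39° from the normal.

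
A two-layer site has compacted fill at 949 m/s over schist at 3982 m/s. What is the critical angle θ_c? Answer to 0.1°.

13.8°

At critical incidence the refracted ray runs along the interface (θ₂ = 90°), so sin θ_c = V₁/V₂.
θ_c = arcsin(949/3982) = arcsin 0.2383 = 13.79°.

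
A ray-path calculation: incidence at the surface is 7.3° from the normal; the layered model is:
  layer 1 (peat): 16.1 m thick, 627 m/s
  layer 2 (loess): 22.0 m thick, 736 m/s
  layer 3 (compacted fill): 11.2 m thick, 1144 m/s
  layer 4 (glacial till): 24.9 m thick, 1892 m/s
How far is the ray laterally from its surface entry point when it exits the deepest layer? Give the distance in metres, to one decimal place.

18.4 m

p = sin θ₁/V₁ = sin 7.3°/627 = 2.0265e-04 s/m is conserved through the stack.
Layer 1: θ = 7.30°; offset = 16.1·tan 7.30° = 2.062 m.
Layer 2: sin θ = p·736 = 0.1492 → θ = 8.58°; offset = 22.0·tan 8.58° = 3.319 m.
Layer 3: sin θ = p·1144 = 0.2318 → θ = 13.41°; offset = 11.2·tan 13.41° = 2.669 m.
Layer 4: sin θ = p·1892 = 0.3834 → θ = 22.55°; offset = 24.9·tan 22.55° = 10.337 m.
Σ offsets = 18.388 m.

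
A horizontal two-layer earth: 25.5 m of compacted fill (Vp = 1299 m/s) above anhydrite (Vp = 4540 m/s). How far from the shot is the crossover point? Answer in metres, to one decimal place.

68.5 m

x_cross = 2h·√((V₂+V₁)/(V₂−V₁)).
(V₂+V₁)/(V₂−V₁) = (4540+1299)/(4540−1299) = 1.8016; √ = 1.3422.
x_cross = 2·25.5·1.3422 = 68.45 m.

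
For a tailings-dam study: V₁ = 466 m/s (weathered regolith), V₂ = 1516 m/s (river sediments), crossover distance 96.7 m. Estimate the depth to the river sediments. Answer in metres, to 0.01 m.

35.19 m

h = (x_cross/2)·√((V₂−V₁)/(V₂+V₁)).
(V₂−V₁)/(V₂+V₁) = (1516−466)/(1516+466) = 0.5298; √ = 0.7279.
h = (96.7/2)·0.7279 = 35.19 m.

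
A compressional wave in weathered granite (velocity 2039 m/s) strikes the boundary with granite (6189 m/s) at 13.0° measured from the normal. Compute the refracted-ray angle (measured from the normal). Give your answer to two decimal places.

Snell's law: sin θ₂ = (V₂/V₁)·sin θ₁ = (6189/2039)·sin 13.0° = 0.6828.
θ₂ = arcsin 0.6828 = 43.06° from the normal.

43.06°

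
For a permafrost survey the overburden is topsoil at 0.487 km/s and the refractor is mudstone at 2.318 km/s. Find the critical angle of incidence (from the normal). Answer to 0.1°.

12.1°

Critical incidence: sin θ_c = V₁/V₂ = 0.487/2.318 = 0.2101.
θ_c = arcsin 0.2101 = 12.13°.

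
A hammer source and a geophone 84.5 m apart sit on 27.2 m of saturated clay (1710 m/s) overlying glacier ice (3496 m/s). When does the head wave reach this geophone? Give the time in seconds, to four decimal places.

θ_c = arcsin(V₁/V₂) = arcsin(1710/3496) = 29.28°, cos θ_c = 0.8722.
Intercept time tᵢ = 2h cos θ_c / V₁ = 2·27.2·0.8722/1710 = 0.02775 s.
t = x/V₂ + tᵢ = 84.5/3496 + 0.02775 = 0.05192 s.

0.0519 s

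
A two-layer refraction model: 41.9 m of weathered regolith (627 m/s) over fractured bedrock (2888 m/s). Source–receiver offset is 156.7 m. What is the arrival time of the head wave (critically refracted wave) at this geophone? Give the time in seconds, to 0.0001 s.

0.1847 s

t = x/V₂ + 2h·√(V₂²−V₁²)/(V₁V₂).
√(V₂²−V₁²) = √(2888²−627²) = 2819.1 m/s; delay term = 2·41.9·2819.1/(627·2888) = 0.13046 s.
t = 156.7/2888 + 0.13046 = 0.18472 s.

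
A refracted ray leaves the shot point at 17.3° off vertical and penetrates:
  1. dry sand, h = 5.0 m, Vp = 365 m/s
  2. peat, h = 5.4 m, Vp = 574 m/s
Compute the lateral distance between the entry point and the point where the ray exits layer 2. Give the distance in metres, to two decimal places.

4.41 m

p = sin θ₁/V₁ = sin 17.3°/365 = 8.1473e-04 s/m is conserved through the stack.
Layer 1: θ = 17.30°; offset = 5.0·tan 17.30° = 1.5573 m.
Layer 2: sin θ = p·574 = 0.4677 → θ = 27.88°; offset = 5.4·tan 27.88° = 2.8570 m.
Σ offsets = 4.4143 m.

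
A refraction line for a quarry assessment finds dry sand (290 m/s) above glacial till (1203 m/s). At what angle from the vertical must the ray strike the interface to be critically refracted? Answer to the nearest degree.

At critical incidence the refracted ray runs along the interface (θ₂ = 90°), so sin θ_c = V₁/V₂.
θ_c = arcsin(290/1203) = arcsin 0.2411 = 13.95°.

14°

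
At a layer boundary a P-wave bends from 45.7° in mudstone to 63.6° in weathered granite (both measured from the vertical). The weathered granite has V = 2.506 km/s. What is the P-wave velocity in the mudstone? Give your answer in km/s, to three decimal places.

2.002 km/s

sin 45.7° = 0.7157; sin 63.6° = 0.8957.
V₁ = V₂·(sin θ₁/sin θ₂) = 2.506·(0.7157/0.8957) = 2.002 km/s.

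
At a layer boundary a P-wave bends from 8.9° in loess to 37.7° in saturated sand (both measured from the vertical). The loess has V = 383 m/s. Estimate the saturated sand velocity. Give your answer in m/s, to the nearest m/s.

1514 m/s

sin 8.9° = 0.1547; sin 37.7° = 0.6115.
V₂ = V₁·(sin θ₂/sin θ₁) = 383·(0.6115/0.1547) = 1513.89 m/s.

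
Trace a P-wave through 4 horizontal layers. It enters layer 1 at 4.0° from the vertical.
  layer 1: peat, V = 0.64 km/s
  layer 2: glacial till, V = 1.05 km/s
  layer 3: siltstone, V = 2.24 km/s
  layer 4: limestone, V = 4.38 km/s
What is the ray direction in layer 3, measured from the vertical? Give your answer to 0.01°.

Ray parameter p = sin 4.0° / 0.64 = 1.0899e-01 s/km.
sin θ_3 = p·V_3 = 1.0899e-01 × 2.24 = 0.2441.
θ_3 = arcsin 0.2441 = 14.13°.

14.13°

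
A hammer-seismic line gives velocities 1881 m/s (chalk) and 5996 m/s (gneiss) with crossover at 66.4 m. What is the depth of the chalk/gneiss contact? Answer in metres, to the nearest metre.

x_cross = 2h·√((V₂+V₁)/(V₂−V₁)) → h = x_cross / (2·√((V₂+V₁)/(V₂−V₁))).
√((V₂+V₁)/(V₂−V₁)) = √((5996+1881)/(5996−1881)) = 1.3836.
h = 66.4 / (2·1.3836) = 24.00 m.

24 m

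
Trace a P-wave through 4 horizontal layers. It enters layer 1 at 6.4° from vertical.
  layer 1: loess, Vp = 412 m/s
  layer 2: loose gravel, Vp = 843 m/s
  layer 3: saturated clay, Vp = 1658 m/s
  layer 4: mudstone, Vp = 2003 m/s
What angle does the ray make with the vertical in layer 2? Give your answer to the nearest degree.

13°

Ray parameter p = sin 6.4° / 412 = 2.7056e-04 s/m.
sin θ_2 = p·V_2 = 2.7056e-04 × 843 = 0.2281.
θ_2 = 13.18° from the vertical.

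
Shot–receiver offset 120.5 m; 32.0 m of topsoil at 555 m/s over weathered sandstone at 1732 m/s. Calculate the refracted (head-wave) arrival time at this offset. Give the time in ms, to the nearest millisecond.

t = x/V₂ + 2h·√(V₂²−V₁²)/(V₁V₂).
√(V₂²−V₁²) = √(1732²−555²) = 1640.7 m/s; delay term = 2·32.0·1640.7/(555·1732) = 0.10923 s.
t = 120.5/1732 + 0.10923 = 0.17881 s.

179 ms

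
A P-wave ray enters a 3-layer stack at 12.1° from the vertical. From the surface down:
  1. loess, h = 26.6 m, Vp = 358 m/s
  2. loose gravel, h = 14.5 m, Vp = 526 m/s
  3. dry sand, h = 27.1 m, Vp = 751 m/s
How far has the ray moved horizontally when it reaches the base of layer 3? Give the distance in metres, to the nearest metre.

Ray parameter p = sin 12.1° / 358 m/s = 5.8553e-04 s/m.
Layer 1: θ = 12.10°; offset = 26.6·tan 12.10° = 5.703 m.
Layer 2: sin θ = p·526 = 0.3080 → θ = 17.94°; offset = 14.5·tan 17.94° = 4.694 m.
Layer 3: sin θ = p·751 = 0.4397 → θ = 26.09°; offset = 27.1·tan 26.09° = 13.268 m.
Total horizontal offset = 23.665 m.

24 m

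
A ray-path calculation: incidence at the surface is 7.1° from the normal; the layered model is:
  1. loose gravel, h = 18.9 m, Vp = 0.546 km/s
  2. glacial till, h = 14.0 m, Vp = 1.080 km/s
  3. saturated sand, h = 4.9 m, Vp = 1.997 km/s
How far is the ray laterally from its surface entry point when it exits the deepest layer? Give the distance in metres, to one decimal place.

8.4 m

Ray parameter p = sin 7.1° / 0.546 km/s = 2.2638e-01 s/km.
Layer 1: θ = 7.10°; offset = 18.9·tan 7.10° = 2.354 m.
Layer 2: sin θ = p·1.080 = 0.2445 → θ = 14.15°; offset = 14.0·tan 14.15° = 3.530 m.
Layer 3: sin θ = p·1.997 = 0.4521 → θ = 26.88°; offset = 4.9·tan 26.88° = 2.483 m.
Total horizontal offset = 8.367 m.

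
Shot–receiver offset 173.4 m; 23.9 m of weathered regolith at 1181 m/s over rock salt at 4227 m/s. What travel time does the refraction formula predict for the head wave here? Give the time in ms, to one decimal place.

79.9 ms

θ_c = arcsin(V₁/V₂) = arcsin(1181/4227) = 16.22°, cos θ_c = 0.9602.
Intercept time tᵢ = 2h cos θ_c / V₁ = 2·23.9·0.9602/1181 = 0.03886 s.
t = x/V₂ + tᵢ = 173.4/4227 + 0.03886 = 0.07988 s.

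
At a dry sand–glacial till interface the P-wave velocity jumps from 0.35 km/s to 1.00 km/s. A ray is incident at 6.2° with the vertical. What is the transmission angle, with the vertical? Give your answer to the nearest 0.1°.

sin θ₁/V₁ = sin θ₂/V₂ ⇒ sin θ₂ = 1.00·sin 6.2°/0.35 = 1.00·0.1080/0.35 = 0.3086.
θ₂ = sin⁻¹(0.3086) = 17.97° (from vertical).

18.0°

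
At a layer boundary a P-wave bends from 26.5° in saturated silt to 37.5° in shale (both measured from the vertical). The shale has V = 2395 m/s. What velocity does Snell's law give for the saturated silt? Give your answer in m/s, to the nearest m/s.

sin 26.5° = 0.4462; sin 37.5° = 0.6088.
V₁ = V₂·(sin θ₁/sin θ₂) = 2395·(0.4462/0.6088) = 1755.44 m/s.

1755 m/s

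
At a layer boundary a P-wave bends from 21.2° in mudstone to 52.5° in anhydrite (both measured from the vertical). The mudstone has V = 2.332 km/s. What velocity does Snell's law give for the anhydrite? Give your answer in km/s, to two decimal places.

sin 21.2° = 0.3616; sin 52.5° = 0.7934.
V₂ = V₁·(sin θ₂/sin θ₁) = 2.332·(0.7934/0.3616) = 5.12 km/s.

5.12 km/s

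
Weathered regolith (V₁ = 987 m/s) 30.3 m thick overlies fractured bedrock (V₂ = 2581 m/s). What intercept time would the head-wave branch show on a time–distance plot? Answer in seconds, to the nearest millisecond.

0.057 s

tᵢ = 2h·√(V₂²−V₁²)/(V₁V₂).
√(V₂²−V₁²) = √(2581²−987²) = 2384.8 m/s.
tᵢ = 2·30.3·2384.8/(987·2581) = 0.05673 s.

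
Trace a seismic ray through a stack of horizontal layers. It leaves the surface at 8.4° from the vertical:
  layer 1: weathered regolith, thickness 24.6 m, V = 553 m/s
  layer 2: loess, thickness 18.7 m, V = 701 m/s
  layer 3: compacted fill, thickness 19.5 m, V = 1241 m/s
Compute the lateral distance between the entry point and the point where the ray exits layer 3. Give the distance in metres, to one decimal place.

Apply Snell's law at each interface; in layer i the horizontal offset is hᵢ·tan θᵢ.
Layer 1: θ = 8.40°; offset = 24.6·tan 8.40° = 3.633 m.
Layer 2: sin θ = 701·sin 8.4°/553 = 0.1852, θ = 10.67°; offset = 18.7·tan 10.67° = 3.524 m.
Layer 3: sin θ = 1241·sin 8.4°/553 = 0.3278, θ = 19.14°; offset = 19.5·tan 19.14° = 6.767 m.
Summing the layer offsets gives 13.923 m.

13.9 m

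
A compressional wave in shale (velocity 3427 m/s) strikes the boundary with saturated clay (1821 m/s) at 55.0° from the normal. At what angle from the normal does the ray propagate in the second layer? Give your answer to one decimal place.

sin θ₁/V₁ = sin θ₂/V₂ ⇒ sin θ₂ = 1821·sin 55.0°/3427 = 1821·0.8192/3427 = 0.4353.
θ₂ = arcsin 0.4353 = 25.80° from the normal.

25.8°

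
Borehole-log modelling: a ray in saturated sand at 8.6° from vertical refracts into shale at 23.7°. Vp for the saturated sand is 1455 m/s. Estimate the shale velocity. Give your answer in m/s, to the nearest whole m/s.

Snell's law: sin 8.6°/V₁ = sin 23.7°/V₂.
V₂ = V₁·sin 23.7°/sin 8.6° = 1455 × 2.6880 = 3911.01 m/s.

3911 m/s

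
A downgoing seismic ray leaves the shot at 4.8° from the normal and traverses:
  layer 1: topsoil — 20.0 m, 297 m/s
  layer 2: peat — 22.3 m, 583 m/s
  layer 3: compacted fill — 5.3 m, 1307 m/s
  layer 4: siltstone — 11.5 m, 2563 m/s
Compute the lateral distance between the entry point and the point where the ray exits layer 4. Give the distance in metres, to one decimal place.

19.5 m

Ray parameter p = sin 4.8° / 297 m/s = 2.8174e-04 s/m.
Layer 1: θ = 4.80°; offset = 20.0·tan 4.80° = 1.679 m.
Layer 2: sin θ = p·583 = 0.1643 → θ = 9.45°; offset = 22.3·tan 9.45° = 3.713 m.
Layer 3: sin θ = p·1307 = 0.3682 → θ = 21.61°; offset = 5.3·tan 21.61° = 2.099 m.
Layer 4: sin θ = p·2563 = 0.7221 → θ = 46.23°; offset = 11.5·tan 46.23° = 12.004 m.
Total horizontal offset = 19.496 m.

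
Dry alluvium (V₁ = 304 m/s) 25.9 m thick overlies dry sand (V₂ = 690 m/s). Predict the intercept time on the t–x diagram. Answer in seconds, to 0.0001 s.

tᵢ = 2h·√(V₂²−V₁²)/(V₁V₂).
√(V₂²−V₁²) = √(690²−304²) = 619.4 m/s.
tᵢ = 2·25.9·619.4/(304·690) = 0.15297 s.

0.1530 s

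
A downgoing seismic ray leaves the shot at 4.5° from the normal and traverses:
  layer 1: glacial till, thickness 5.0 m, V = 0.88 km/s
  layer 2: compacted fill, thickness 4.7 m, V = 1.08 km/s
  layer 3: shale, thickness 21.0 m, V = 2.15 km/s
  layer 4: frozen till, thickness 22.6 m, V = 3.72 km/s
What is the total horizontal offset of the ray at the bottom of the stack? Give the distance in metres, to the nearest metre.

13 m

Ray parameter p = sin 4.5° / 0.88 km/s = 8.9158e-02 s/km.
Layer 1: θ = 4.50°; offset = 5.0·tan 4.50° = 0.394 m.
Layer 2: sin θ = p·1.08 = 0.0963 → θ = 5.53°; offset = 4.7·tan 5.53° = 0.455 m.
Layer 3: sin θ = p·2.15 = 0.1917 → θ = 11.05°; offset = 21.0·tan 11.05° = 4.102 m.
Layer 4: sin θ = p·3.72 = 0.3317 → θ = 19.37°; offset = 22.6·tan 19.37° = 7.945 m.
Summing the layer offsets gives 12.895 m.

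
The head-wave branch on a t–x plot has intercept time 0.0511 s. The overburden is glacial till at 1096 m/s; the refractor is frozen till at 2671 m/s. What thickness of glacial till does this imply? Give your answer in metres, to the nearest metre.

h = tᵢ·V₁·V₂ / (2·√(V₂²−V₁²)).
√(V₂²−V₁²) = √(2671² − 1096²) = 2435.8 m/s.
h = 0.0511 s × 1096 × 2671 / (2 × 2435.8) = 30.71 m.

31 m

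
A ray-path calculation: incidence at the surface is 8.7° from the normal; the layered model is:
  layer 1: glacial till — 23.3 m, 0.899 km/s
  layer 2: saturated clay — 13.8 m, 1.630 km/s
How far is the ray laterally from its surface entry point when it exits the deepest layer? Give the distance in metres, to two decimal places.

p = sin θ₁/V₁ = sin 8.7°/0.899 = 1.6825e-01 s/km is conserved through the stack.
Layer 1: θ = 8.70°; offset = 23.3·tan 8.70° = 3.5654 m.
Layer 2: sin θ = p·1.630 = 0.2743 → θ = 15.92°; offset = 13.8·tan 15.92° = 3.9356 m.
Summing the layer offsets gives 7.5010 m.

7.50 m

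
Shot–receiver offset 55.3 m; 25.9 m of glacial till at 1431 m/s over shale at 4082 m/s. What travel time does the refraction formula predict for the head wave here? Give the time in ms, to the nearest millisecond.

47 ms

t = x/V₂ + 2h·√(V₂²−V₁²)/(V₁V₂).
√(V₂²−V₁²) = √(4082²−1431²) = 3823.0 m/s; delay term = 2·25.9·3823.0/(1431·4082) = 0.03390 s.
t = 55.3/4082 + 0.03390 = 0.04745 s.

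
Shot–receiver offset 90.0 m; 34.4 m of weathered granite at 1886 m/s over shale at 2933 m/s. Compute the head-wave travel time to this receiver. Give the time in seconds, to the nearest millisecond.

t = x/V₂ + 2h·√(V₂²−V₁²)/(V₁V₂).
√(V₂²−V₁²) = √(2933²−1886²) = 2246.2 m/s; delay term = 2·34.4·2246.2/(1886·2933) = 0.02794 s.
t = 90.0/2933 + 0.02794 = 0.05862 s.

0.059 s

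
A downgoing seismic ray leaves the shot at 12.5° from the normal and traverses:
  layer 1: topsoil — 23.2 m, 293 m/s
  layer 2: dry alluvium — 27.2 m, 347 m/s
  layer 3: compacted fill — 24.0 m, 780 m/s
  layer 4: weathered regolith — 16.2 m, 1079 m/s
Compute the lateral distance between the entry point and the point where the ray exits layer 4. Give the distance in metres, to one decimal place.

p = sin θ₁/V₁ = sin 12.5°/293 = 7.3870e-04 s/m is conserved through the stack.
Layer 1: θ = 12.50°; offset = 23.2·tan 12.50° = 5.143 m.
Layer 2: sin θ = p·347 = 0.2563 → θ = 14.85°; offset = 27.2·tan 14.85° = 7.213 m.
Layer 3: sin θ = p·780 = 0.5762 → θ = 35.18°; offset = 24.0·tan 35.18° = 16.919 m.
Layer 4: sin θ = p·1079 = 0.7971 → θ = 52.85°; offset = 16.2·tan 52.85° = 21.382 m.
Total horizontal offset = 50.657 m.

50.7 m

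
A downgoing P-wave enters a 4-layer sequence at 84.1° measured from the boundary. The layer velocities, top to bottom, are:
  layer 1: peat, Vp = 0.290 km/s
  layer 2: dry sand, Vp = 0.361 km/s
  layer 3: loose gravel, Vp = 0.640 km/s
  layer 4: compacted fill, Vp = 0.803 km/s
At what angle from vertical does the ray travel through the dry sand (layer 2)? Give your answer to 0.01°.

7.35°

From the normal: θ₁ = 90° − 84.1° = 5.9°.
Snell's law across each interface conserves sin θ / V, so sin θ_2 = V_2·sin θ₁/V₁.
sin θ_2 = 0.361 × sin 5.9° / 0.290 = 0.1280.
θ_2 = 7.35° from the vertical.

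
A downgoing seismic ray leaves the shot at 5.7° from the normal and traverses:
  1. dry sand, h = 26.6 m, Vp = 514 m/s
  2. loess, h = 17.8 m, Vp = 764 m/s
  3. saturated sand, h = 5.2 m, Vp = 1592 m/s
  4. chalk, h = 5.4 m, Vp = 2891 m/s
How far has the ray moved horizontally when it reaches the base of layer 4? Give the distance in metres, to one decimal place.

10.6 m

Apply Snell's law at each interface; in layer i the horizontal offset is hᵢ·tan θᵢ.
Layer 1: θ = 5.70°; offset = 26.6·tan 5.70° = 2.655 m.
Layer 2: sin θ = 764·sin 5.7°/514 = 0.1476, θ = 8.49°; offset = 17.8·tan 8.49° = 2.657 m.
Layer 3: sin θ = 1592·sin 5.7°/514 = 0.3076, θ = 17.92°; offset = 5.2·tan 17.92° = 1.681 m.
Layer 4: sin θ = 2891·sin 5.7°/514 = 0.5586, θ = 33.96°; offset = 5.4·tan 33.96° = 3.637 m.
Total horizontal offset = 10.630 m.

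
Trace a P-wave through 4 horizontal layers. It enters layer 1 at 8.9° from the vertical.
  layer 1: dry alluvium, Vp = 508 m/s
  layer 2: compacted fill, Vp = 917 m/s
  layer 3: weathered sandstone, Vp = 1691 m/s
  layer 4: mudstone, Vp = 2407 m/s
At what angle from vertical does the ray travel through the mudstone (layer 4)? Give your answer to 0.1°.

Snell's law across each interface conserves sin θ / V, so sin θ_4 = V_4·sin θ₁/V₁.
sin θ_4 = 2407 × sin 8.9° / 508 = 0.7330.
θ_4 = 47.14° from the vertical.

47.1°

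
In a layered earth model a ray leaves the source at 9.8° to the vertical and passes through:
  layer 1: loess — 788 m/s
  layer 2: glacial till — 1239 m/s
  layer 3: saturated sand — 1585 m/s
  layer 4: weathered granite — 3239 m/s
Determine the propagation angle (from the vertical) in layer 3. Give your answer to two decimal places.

20.02°

Snell's law across each interface conserves sin θ / V, so sin θ_3 = V_3·sin θ₁/V₁.
sin θ_3 = 1585 × sin 9.8° / 788 = 0.3424.
θ_3 = 20.02° from the vertical.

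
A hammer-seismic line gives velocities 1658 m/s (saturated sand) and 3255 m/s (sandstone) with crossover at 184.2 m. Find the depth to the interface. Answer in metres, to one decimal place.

x_cross = 2h·√((V₂+V₁)/(V₂−V₁)) → h = x_cross / (2·√((V₂+V₁)/(V₂−V₁))).
√((V₂+V₁)/(V₂−V₁)) = √((3255+1658)/(3255−1658)) = 1.7540.
h = 184.2 / (2·1.7540) = 52.51 m.

52.5 m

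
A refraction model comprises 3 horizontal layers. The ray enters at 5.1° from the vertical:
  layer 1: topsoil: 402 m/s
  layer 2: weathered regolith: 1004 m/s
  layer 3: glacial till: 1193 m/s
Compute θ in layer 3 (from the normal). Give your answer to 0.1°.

15.3°

Ray parameter p = sin 5.1° / 402 = 2.2113e-04 s/m.
sin θ_3 = p·V_3 = 2.2113e-04 × 1193 = 0.2638.
θ_3 = 15.30° from the vertical.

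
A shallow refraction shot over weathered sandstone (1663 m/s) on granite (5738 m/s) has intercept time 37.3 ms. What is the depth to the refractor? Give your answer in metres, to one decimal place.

h = tᵢ·V₁·V₂ / (2·√(V₂²−V₁²)).
√(V₂²−V₁²) = √(5738² − 1663²) = 5491.7 m/s.
h = 0.0373 s × 1663 × 5738 / (2 × 5491.7) = 32.41 m.

32.4 m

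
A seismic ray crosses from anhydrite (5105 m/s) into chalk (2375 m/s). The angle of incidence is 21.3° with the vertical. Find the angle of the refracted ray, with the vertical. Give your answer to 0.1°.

9.7°

sin θ₁/V₁ = sin θ₂/V₂ ⇒ sin θ₂ = 2375·sin 21.3°/5105 = 2375·0.3633/5105 = 0.1690.
θ₂ = sin⁻¹(0.1690) = 9.73° (from vertical).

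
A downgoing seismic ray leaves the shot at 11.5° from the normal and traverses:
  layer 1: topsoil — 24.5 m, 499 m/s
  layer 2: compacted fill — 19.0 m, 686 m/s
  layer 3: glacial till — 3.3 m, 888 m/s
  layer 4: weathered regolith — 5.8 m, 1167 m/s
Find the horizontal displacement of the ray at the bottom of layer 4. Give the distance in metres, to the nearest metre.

15 m

Ray parameter p = sin 11.5° / 499 m/s = 3.9953e-04 s/m.
Layer 1: θ = 11.50°; offset = 24.5·tan 11.50° = 4.985 m.
Layer 2: sin θ = p·686 = 0.2741 → θ = 15.91°; offset = 19.0·tan 15.91° = 5.415 m.
Layer 3: sin θ = p·888 = 0.3548 → θ = 20.78°; offset = 3.3·tan 20.78° = 1.252 m.
Layer 4: sin θ = p·1167 = 0.4663 → θ = 27.79°; offset = 5.8·tan 27.79° = 3.057 m.
Summing the layer offsets gives 14.709 m.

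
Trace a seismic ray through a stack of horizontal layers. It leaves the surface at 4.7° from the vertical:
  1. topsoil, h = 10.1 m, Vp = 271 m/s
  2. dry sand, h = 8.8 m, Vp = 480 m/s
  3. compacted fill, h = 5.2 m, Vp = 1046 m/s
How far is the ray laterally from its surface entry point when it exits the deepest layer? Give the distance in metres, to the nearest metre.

4 m

Ray parameter p = sin 4.7° / 271 m/s = 3.0236e-04 s/m.
Layer 1: θ = 4.70°; offset = 10.1·tan 4.70° = 0.830 m.
Layer 2: sin θ = p·480 = 0.1451 → θ = 8.34°; offset = 8.8·tan 8.34° = 1.291 m.
Layer 3: sin θ = p·1046 = 0.3163 → θ = 18.44°; offset = 5.2·tan 18.44° = 1.734 m.
Total horizontal offset = 3.855 m.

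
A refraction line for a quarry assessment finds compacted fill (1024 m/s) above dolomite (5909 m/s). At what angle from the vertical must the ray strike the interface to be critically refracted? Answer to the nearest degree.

10°

At critical incidence the refracted ray runs along the interface (θ₂ = 90°), so sin θ_c = V₁/V₂.
θ_c = arcsin(1024/5909) = arcsin 0.1733 = 9.98°.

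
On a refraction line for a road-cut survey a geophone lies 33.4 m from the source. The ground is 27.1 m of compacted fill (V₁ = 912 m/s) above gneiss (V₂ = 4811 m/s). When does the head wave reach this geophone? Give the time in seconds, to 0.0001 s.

θ_c = arcsin(V₁/V₂) = arcsin(912/4811) = 10.93°, cos θ_c = 0.9819.
Intercept time tᵢ = 2h cos θ_c / V₁ = 2·27.1·0.9819/912 = 0.05835 s.
t = x/V₂ + tᵢ = 33.4/4811 + 0.05835 = 0.06529 s.

0.0653 s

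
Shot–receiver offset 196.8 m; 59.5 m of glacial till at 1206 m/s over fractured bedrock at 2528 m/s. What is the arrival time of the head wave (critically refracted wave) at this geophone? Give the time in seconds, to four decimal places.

0.1646 s

θ_c = arcsin(V₁/V₂) = arcsin(1206/2528) = 28.49°, cos θ_c = 0.8789.
Intercept time tᵢ = 2h cos θ_c / V₁ = 2·59.5·0.8789/1206 = 0.08672 s.
t = x/V₂ + tᵢ = 196.8/2528 + 0.08672 = 0.16457 s.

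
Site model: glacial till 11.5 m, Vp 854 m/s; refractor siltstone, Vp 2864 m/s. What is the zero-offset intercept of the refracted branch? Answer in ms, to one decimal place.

25.7 ms

tᵢ = 2h·√(V₂²−V₁²)/(V₁V₂).
√(V₂²−V₁²) = √(2864²−854²) = 2733.7 m/s.
tᵢ = 2·11.5·2733.7/(854·2864) = 0.02571 s.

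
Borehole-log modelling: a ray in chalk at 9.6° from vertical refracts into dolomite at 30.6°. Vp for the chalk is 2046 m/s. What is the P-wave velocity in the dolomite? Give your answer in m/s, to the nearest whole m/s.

6245 m/s

Snell's law: sin 9.6°/V₁ = sin 30.6°/V₂.
V₂ = V₁·sin 30.6°/sin 9.6° = 2046 × 3.0524 = 6245.17 m/s.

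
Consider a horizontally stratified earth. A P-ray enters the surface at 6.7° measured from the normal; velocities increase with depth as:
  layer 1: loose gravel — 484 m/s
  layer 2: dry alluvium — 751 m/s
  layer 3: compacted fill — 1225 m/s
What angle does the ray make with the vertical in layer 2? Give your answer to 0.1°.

Ray parameter p = sin 6.7° / 484 = 2.4106e-04 s/m.
sin θ_2 = p·V_2 = 2.4106e-04 × 751 = 0.1810.
θ_2 = arcsin 0.1810 = 10.43°.

10.4°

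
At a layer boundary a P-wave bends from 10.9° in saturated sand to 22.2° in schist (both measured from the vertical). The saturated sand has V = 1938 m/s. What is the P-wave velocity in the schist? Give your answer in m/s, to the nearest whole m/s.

3872 m/s

Snell's law: sin 10.9°/V₁ = sin 22.2°/V₂.
V₂ = V₁·sin 22.2°/sin 10.9° = 1938 × 1.9981 = 3872.41 m/s.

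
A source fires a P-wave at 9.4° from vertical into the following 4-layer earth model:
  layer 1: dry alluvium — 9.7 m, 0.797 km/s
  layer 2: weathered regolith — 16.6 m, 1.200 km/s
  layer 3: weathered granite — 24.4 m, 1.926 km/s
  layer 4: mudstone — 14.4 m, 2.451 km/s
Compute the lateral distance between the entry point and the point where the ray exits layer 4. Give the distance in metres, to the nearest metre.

Apply Snell's law at each interface; in layer i the horizontal offset is hᵢ·tan θᵢ.
Layer 1: θ = 9.40°; offset = 9.7·tan 9.40° = 1.606 m.
Layer 2: sin θ = 1.200·sin 9.4°/0.797 = 0.2459, θ = 14.24°; offset = 16.6·tan 14.24° = 4.211 m.
Layer 3: sin θ = 1.926·sin 9.4°/0.797 = 0.3947, θ = 23.25°; offset = 24.4·tan 23.25° = 10.481 m.
Layer 4: sin θ = 2.451·sin 9.4°/0.797 = 0.5023, θ = 30.15°; offset = 14.4·tan 30.15° = 8.364 m.
Σ offsets = 24.663 m.

25 m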